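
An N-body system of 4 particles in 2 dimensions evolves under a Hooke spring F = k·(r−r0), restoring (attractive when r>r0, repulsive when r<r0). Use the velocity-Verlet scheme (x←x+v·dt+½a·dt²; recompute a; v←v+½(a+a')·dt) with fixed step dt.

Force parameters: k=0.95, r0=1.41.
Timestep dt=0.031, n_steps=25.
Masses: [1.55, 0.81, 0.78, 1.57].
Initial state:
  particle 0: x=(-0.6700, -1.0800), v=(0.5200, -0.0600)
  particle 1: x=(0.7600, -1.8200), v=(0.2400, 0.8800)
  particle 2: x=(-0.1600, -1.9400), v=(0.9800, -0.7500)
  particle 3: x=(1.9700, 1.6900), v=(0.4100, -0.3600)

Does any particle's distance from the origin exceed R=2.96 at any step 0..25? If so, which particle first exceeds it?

step 0: x0=(-0.6700, -1.0800) x1=(0.7600, -1.8200) x2=(-0.1600, -1.9400) x3=(1.9700, 1.6900)
step 1: x0=(-0.6534, -1.0813) x1=(0.7680, -1.7914) x2=(-0.1289, -1.9621) x3=(1.9816, 1.6770)
step 2: x0=(-0.6358, -1.0814) x1=(0.7773, -1.7602) x2=(-0.0966, -1.9818) x3=(1.9910, 1.6603)
step 3: x0=(-0.6173, -1.0803) x1=(0.7878, -1.7264) x2=(-0.0630, -1.9992) x3=(1.9982, 1.6400)
step 4: x0=(-0.5979, -1.0781) x1=(0.7995, -1.6901) x2=(-0.0281, -2.0144) x3=(2.0032, 1.6162)
step 5: x0=(-0.5775, -1.0748) x1=(0.8124, -1.6513) x2=(0.0079, -2.0272) x3=(2.0060, 1.5888)
step 6: x0=(-0.5563, -1.0704) x1=(0.8266, -1.6100) x2=(0.0451, -2.0378) x3=(2.0068, 1.5579)
step 7: x0=(-0.5341, -1.0649) x1=(0.8420, -1.5664) x2=(0.0834, -2.0462) x3=(2.0055, 1.5237)
step 8: x0=(-0.5111, -1.0583) x1=(0.8586, -1.5204) x2=(0.1229, -2.0525) x3=(2.0021, 1.4861)
step 9: x0=(-0.4872, -1.0508) x1=(0.8763, -1.4722) x2=(0.1635, -2.0566) x3=(1.9968, 1.4454)
step 10: x0=(-0.4625, -1.0422) x1=(0.8952, -1.4218) x2=(0.2051, -2.0587) x3=(1.9896, 1.4015)
step 11: x0=(-0.4371, -1.0328) x1=(0.9150, -1.3693) x2=(0.2478, -2.0588) x3=(1.9806, 1.3547)
step 12: x0=(-0.4108, -1.0224) x1=(0.9359, -1.3149) x2=(0.2915, -2.0568) x3=(1.9698, 1.3049)
step 13: x0=(-0.3838, -1.0111) x1=(0.9577, -1.2587) x2=(0.3362, -2.0530) x3=(1.9572, 1.2524)
step 14: x0=(-0.3562, -0.9990) x1=(0.9804, -1.2008) x2=(0.3819, -2.0473) x3=(1.9430, 1.1972)
step 15: x0=(-0.3278, -0.9861) x1=(1.0038, -1.1413) x2=(0.4285, -2.0397) x3=(1.9273, 1.1396)
step 16: x0=(-0.2988, -0.9725) x1=(1.0280, -1.0804) x2=(0.4761, -2.0304) x3=(1.9101, 1.0796)
step 17: x0=(-0.2692, -0.9582) x1=(1.0529, -1.0182) x2=(0.5245, -2.0193) x3=(1.8916, 1.0174)
step 18: x0=(-0.2390, -0.9432) x1=(1.0783, -0.9549) x2=(0.5737, -2.0066) x3=(1.8717, 0.9532)
step 19: x0=(-0.2082, -0.9276) x1=(1.1043, -0.8907) x2=(0.6238, -1.9922) x3=(1.8507, 0.8871)
step 20: x0=(-0.1770, -0.9115) x1=(1.1307, -0.8258) x2=(0.6745, -1.9762) x3=(1.8285, 0.8193)
step 21: x0=(-0.1452, -0.8949) x1=(1.1574, -0.7603) x2=(0.7260, -1.9588) x3=(1.8054, 0.7499)
step 22: x0=(-0.1131, -0.8779) x1=(1.1844, -0.6943) x2=(0.7781, -1.9398) x3=(1.7814, 0.6792)
step 23: x0=(-0.0805, -0.8604) x1=(1.2116, -0.6282) x2=(0.8307, -1.9195) x3=(1.7566, 0.6073)
step 24: x0=(-0.0475, -0.8427) x1=(1.2389, -0.5620) x2=(0.8838, -1.8979) x3=(1.7312, 0.5344)
step 25: x0=(-0.0143, -0.8246) x1=(1.2662, -0.4960) x2=(0.9374, -1.8750) x3=(1.7052, 0.4606)

no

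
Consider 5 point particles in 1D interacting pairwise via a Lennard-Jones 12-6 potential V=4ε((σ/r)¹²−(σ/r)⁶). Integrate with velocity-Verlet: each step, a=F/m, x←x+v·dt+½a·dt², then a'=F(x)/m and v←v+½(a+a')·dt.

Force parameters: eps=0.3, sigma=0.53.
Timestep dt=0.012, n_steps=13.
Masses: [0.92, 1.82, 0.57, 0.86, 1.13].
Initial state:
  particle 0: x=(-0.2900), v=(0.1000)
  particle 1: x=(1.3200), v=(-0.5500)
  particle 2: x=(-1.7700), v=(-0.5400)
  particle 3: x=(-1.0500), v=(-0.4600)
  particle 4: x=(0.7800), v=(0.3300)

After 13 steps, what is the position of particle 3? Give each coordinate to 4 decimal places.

step 0: x0=(-0.2900) x1=(1.3200) x2=(-1.7700) x3=(-1.0500) x4=(0.7800)
step 1: x0=(-0.2889) x1=(1.3138) x2=(-1.7763) x3=(-1.0555) x4=(0.7834)
step 2: x0=(-0.2878) x1=(1.3086) x2=(-1.7824) x3=(-1.0611) x4=(0.7850)
step 3: x0=(-0.2869) x1=(1.3048) x2=(-1.7882) x3=(-1.0668) x4=(0.7844)
step 4: x0=(-0.2861) x1=(1.3025) x2=(-1.7937) x3=(-1.0725) x4=(0.7815)
step 5: x0=(-0.2853) x1=(1.3016) x2=(-1.7990) x3=(-1.0782) x4=(0.7761)
step 6: x0=(-0.2847) x1=(1.3020) x2=(-1.8039) x3=(-1.0840) x4=(0.7687)
step 7: x0=(-0.2841) x1=(1.3034) x2=(-1.8086) x3=(-1.0900) x4=(0.7597)
step 8: x0=(-0.2837) x1=(1.3054) x2=(-1.8130) x3=(-1.0959) x4=(0.7497)
step 9: x0=(-0.2833) x1=(1.3078) x2=(-1.8172) x3=(-1.1020) x4=(0.7390)
step 10: x0=(-0.2829) x1=(1.3104) x2=(-1.8210) x3=(-1.1082) x4=(0.7280)
step 11: x0=(-0.2826) x1=(1.3131) x2=(-1.8246) x3=(-1.1144) x4=(0.7169)
step 12: x0=(-0.2824) x1=(1.3158) x2=(-1.8278) x3=(-1.1208) x4=(0.7057)
step 13: x0=(-0.2822) x1=(1.3184) x2=(-1.8308) x3=(-1.1273) x4=(0.6947)

(-1.1273)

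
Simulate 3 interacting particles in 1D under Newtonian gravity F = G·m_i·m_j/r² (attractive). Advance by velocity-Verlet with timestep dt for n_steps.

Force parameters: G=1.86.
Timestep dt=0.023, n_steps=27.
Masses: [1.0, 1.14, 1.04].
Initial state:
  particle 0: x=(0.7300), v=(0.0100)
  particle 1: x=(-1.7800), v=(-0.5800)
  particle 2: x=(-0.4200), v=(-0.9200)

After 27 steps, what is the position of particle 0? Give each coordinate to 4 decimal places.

(0.4464)

step 0: x0=(0.7300) x1=(-1.7800) x2=(-0.4200)
step 1: x0=(0.7298) x1=(-1.7930) x2=(-0.4411)
step 2: x0=(0.7286) x1=(-1.8053) x2=(-0.4621)
step 3: x0=(0.7265) x1=(-1.8168) x2=(-0.4830)
step 4: x0=(0.7236) x1=(-1.8276) x2=(-0.5039)
step 5: x0=(0.7198) x1=(-1.8377) x2=(-0.5247)
step 6: x0=(0.7152) x1=(-1.8471) x2=(-0.5456)
step 7: x0=(0.7097) x1=(-1.8557) x2=(-0.5665)
step 8: x0=(0.7035) x1=(-1.8635) x2=(-0.5875)
step 9: x0=(0.6965) x1=(-1.8705) x2=(-0.6086)
step 10: x0=(0.6887) x1=(-1.8768) x2=(-0.6298)
step 11: x0=(0.6801) x1=(-1.8822) x2=(-0.6512)
step 12: x0=(0.6708) x1=(-1.8868) x2=(-0.6727)
step 13: x0=(0.6608) x1=(-1.8906) x2=(-0.6945)
step 14: x0=(0.6500) x1=(-1.8935) x2=(-0.7165)
step 15: x0=(0.6386) x1=(-1.8956) x2=(-0.7388)
step 16: x0=(0.6264) x1=(-1.8967) x2=(-0.7615)
step 17: x0=(0.6134) x1=(-1.8968) x2=(-0.7844)
step 18: x0=(0.5998) x1=(-1.8960) x2=(-0.8078)
step 19: x0=(0.5855) x1=(-1.8941) x2=(-0.8317)
step 20: x0=(0.5705) x1=(-1.8912) x2=(-0.8560)
step 21: x0=(0.5548) x1=(-1.8872) x2=(-0.8809)
step 22: x0=(0.5385) x1=(-1.8820) x2=(-0.9064)
step 23: x0=(0.5214) x1=(-1.8755) x2=(-0.9327)
step 24: x0=(0.5037) x1=(-1.8677) x2=(-0.9597)
step 25: x0=(0.4853) x1=(-1.8585) x2=(-0.9876)
step 26: x0=(0.4662) x1=(-1.8478) x2=(-1.0166)
step 27: x0=(0.4464) x1=(-1.8354) x2=(-1.0467)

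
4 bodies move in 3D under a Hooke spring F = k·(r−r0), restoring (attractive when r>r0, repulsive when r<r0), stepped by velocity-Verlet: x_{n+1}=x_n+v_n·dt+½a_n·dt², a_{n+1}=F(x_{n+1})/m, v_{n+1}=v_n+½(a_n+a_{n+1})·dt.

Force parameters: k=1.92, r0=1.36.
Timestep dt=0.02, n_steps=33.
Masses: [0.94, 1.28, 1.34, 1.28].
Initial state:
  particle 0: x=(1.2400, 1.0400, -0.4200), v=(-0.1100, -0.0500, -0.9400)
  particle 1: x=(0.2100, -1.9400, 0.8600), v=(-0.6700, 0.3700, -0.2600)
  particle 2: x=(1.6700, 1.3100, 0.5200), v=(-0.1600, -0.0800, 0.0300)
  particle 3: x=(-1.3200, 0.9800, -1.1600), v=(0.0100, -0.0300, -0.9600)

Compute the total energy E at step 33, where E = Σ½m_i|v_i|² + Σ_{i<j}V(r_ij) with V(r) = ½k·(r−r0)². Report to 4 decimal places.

22.0996

step 0: x0=(1.2400, 1.0400, -0.4200) x1=(0.2100, -1.9400, 0.8600) x2=(1.6700, 1.3100, 0.5200) x3=(-1.3200, 0.9800, -1.1600)
step 1: x0=(1.2370, 1.0382, -0.4387) x1=(0.1968, -1.9309, 0.8541) x2=(1.6661, 1.3078, 0.5204) x3=(-1.3186, 0.9789, -1.1784)
step 2: x0=(1.2324, 1.0349, -0.4573) x1=(0.1839, -1.9184, 0.8468) x2=(1.6606, 1.3043, 0.5206) x3=(-1.3147, 0.9768, -1.1952)
step 3: x0=(1.2261, 1.0301, -0.4758) x1=(0.1713, -1.9025, 0.8382) x2=(1.6537, 1.2997, 0.5203) x3=(-1.3085, 0.9737, -1.2103)
step 4: x0=(1.2183, 1.0238, -0.4940) x1=(0.1591, -1.8832, 0.8282) x2=(1.6452, 1.2938, 0.5197) x3=(-1.2999, 0.9697, -1.2238)
step 5: x0=(1.2089, 1.0159, -0.5121) x1=(0.1472, -1.8607, 0.8168) x2=(1.6353, 1.2868, 0.5187) x3=(-1.2889, 0.9646, -1.2357)
step 6: x0=(1.1979, 1.0067, -0.5300) x1=(0.1357, -1.8349, 0.8040) x2=(1.6239, 1.2785, 0.5174) x3=(-1.2756, 0.9587, -1.2459)
step 7: x0=(1.1854, 0.9960, -0.5476) x1=(0.1247, -1.8059, 0.7899) x2=(1.6110, 1.2691, 0.5156) x3=(-1.2600, 0.9518, -1.2545)
step 8: x0=(1.1714, 0.9839, -0.5651) x1=(0.1139, -1.7737, 0.7744) x2=(1.5967, 1.2585, 0.5134) x3=(-1.2421, 0.9439, -1.2615)
step 9: x0=(1.1560, 0.9705, -0.5822) x1=(0.1036, -1.7385, 0.7576) x2=(1.5809, 1.2468, 0.5108) x3=(-1.2221, 0.9352, -1.2670)
step 10: x0=(1.1391, 0.9557, -0.5991) x1=(0.0937, -1.7002, 0.7394) x2=(1.5636, 1.2340, 0.5077) x3=(-1.1999, 0.9256, -1.2708)
step 11: x0=(1.1209, 0.9397, -0.6158) x1=(0.0842, -1.6591, 0.7200) x2=(1.5450, 1.2202, 0.5042) x3=(-1.1757, 0.9151, -1.2731)
step 12: x0=(1.1014, 0.9224, -0.6321) x1=(0.0750, -1.6151, 0.6994) x2=(1.5250, 1.2053, 0.5002) x3=(-1.1494, 0.9038, -1.2739)
step 13: x0=(1.0806, 0.9040, -0.6482) x1=(0.0663, -1.5685, 0.6775) x2=(1.5037, 1.1894, 0.4958) x3=(-1.1213, 0.8917, -1.2731)
step 14: x0=(1.0585, 0.8845, -0.6639) x1=(0.0579, -1.5192, 0.6545) x2=(1.4811, 1.1725, 0.4909) x3=(-1.0912, 0.8788, -1.2710)
step 15: x0=(1.0354, 0.8638, -0.6793) x1=(0.0500, -1.4673, 0.6302) x2=(1.4572, 1.1547, 0.4855) x3=(-1.0594, 0.8652, -1.2674)
step 16: x0=(1.0111, 0.8422, -0.6945) x1=(0.0424, -1.4131, 0.6049) x2=(1.4321, 1.1359, 0.4797) x3=(-1.0259, 0.8509, -1.2624)
step 17: x0=(0.9858, 0.8196, -0.7093) x1=(0.0352, -1.3567, 0.5785) x2=(1.4058, 1.1164, 0.4734) x3=(-0.9907, 0.8359, -1.2561)
step 18: x0=(0.9596, 0.7962, -0.7238) x1=(0.0284, -1.2981, 0.5511) x2=(1.3783, 1.0960, 0.4666) x3=(-0.9541, 0.8202, -1.2485)
step 19: x0=(0.9325, 0.7719, -0.7379) x1=(0.0219, -1.2374, 0.5227) x2=(1.3498, 1.0748, 0.4594) x3=(-0.9160, 0.8040, -1.2397)
step 20: x0=(0.9046, 0.7468, -0.7518) x1=(0.0158, -1.1749, 0.4933) x2=(1.3202, 1.0529, 0.4517) x3=(-0.8766, 0.7872, -1.2297)
step 21: x0=(0.8760, 0.7210, -0.7653) x1=(0.0100, -1.1107, 0.4631) x2=(1.2897, 1.0304, 0.4435) x3=(-0.8360, 0.7699, -1.2186)
step 22: x0=(0.8468, 0.6946, -0.7785) x1=(0.0045, -1.0448, 0.4321) x2=(1.2582, 1.0072, 0.4349) x3=(-0.7943, 0.7521, -1.2065)
step 23: x0=(0.8169, 0.6676, -0.7915) x1=(-0.0006, -0.9775, 0.4004) x2=(1.2258, 0.9834, 0.4259) x3=(-0.7515, 0.7338, -1.1934)
step 24: x0=(0.7867, 0.6401, -0.8041) x1=(-0.0055, -0.9088, 0.3679) x2=(1.1926, 0.9591, 0.4165) x3=(-0.7078, 0.7152, -1.1793)
step 25: x0=(0.7560, 0.6122, -0.8165) x1=(-0.0101, -0.8390, 0.3348) x2=(1.1587, 0.9344, 0.4066) x3=(-0.6633, 0.6962, -1.1644)
step 26: x0=(0.7251, 0.5839, -0.8286) x1=(-0.0144, -0.7682, 0.3012) x2=(1.1240, 0.9092, 0.3963) x3=(-0.6182, 0.6769, -1.1487)
step 27: x0=(0.6939, 0.5553, -0.8405) x1=(-0.0185, -0.6965, 0.2670) x2=(1.0888, 0.8836, 0.3857) x3=(-0.5724, 0.6574, -1.1323)
step 28: x0=(0.6626, 0.5264, -0.8521) x1=(-0.0225, -0.6240, 0.2325) x2=(1.0529, 0.8578, 0.3747) x3=(-0.5262, 0.6376, -1.1153)
step 29: x0=(0.6314, 0.4972, -0.8636) x1=(-0.0262, -0.5510, 0.1976) x2=(1.0166, 0.8316, 0.3634) x3=(-0.4796, 0.6177, -1.0977)
step 30: x0=(0.6002, 0.4679, -0.8749) x1=(-0.0299, -0.4775, 0.1624) x2=(0.9799, 0.8053, 0.3518) x3=(-0.4327, 0.5976, -1.0796)
step 31: x0=(0.5691, 0.4385, -0.8861) x1=(-0.0334, -0.4036, 0.1270) x2=(0.9428, 0.7788, 0.3400) x3=(-0.3858, 0.5775, -1.0612)
step 32: x0=(0.5384, 0.4090, -0.8972) x1=(-0.0369, -0.3296, 0.0915) x2=(0.9054, 0.7522, 0.3278) x3=(-0.3387, 0.5574, -1.0424)
step 33: x0=(0.5080, 0.3795, -0.9083) x1=(-0.0403, -0.2555, 0.0560) x2=(0.8677, 0.7255, 0.3155) x3=(-0.2917, 0.5374, -1.0234)
step 0 velocities: v0=(-0.1100, -0.0500, -0.9400) v1=(-0.6700, 0.3700, -0.2600) v2=(-0.1600, -0.0800, 0.0300) v3=(0.0100, -0.0300, -0.9600)
step 0: KE=1.4528, PE=20.6567, E=22.1096
step 33 velocities: v0=(-1.5093, -1.4803, -0.5544) v1=(-0.1726, 3.7051, -1.7762) v2=(-1.8848, -1.3345, -0.6197) v3=(2.3458, -1.0015, 0.9532)
step 33: KE=21.6448, PE=0.4547, E=22.0996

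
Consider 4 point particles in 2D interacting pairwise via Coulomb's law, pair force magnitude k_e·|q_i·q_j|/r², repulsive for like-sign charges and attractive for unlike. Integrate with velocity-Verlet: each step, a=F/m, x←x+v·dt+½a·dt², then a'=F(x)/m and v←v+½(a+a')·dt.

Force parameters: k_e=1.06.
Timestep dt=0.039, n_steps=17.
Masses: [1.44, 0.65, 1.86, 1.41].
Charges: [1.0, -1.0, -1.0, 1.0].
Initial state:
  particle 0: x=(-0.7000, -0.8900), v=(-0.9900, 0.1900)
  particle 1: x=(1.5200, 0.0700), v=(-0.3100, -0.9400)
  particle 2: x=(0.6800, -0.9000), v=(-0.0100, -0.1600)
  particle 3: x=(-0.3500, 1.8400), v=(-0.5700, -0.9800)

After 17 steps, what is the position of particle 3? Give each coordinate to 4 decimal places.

(-0.6963, 1.1808)

step 0: x0=(-0.7000, -0.8900) x1=(1.5200, 0.0700) x2=(0.6800, -0.9000) x3=(-0.3500, 1.8400)
step 1: x0=(-0.7382, -0.8826) x1=(1.5081, 0.0340) x2=(0.6792, -0.9064) x3=(-0.3721, 1.8017)
step 2: x0=(-0.7758, -0.8753) x1=(1.4965, -0.0008) x2=(0.6776, -0.9131) x3=(-0.3941, 1.7634)
step 3: x0=(-0.8126, -0.8682) x1=(1.4854, -0.0342) x2=(0.6751, -0.9201) x3=(-0.4158, 1.7249)
step 4: x0=(-0.8488, -0.8611) x1=(1.4748, -0.0663) x2=(0.6718, -0.9275) x3=(-0.4373, 1.6864)
step 5: x0=(-0.8843, -0.8542) x1=(1.4648, -0.0969) x2=(0.6676, -0.9352) x3=(-0.4587, 1.6478)
step 6: x0=(-0.9193, -0.8474) x1=(1.4553, -0.1261) x2=(0.6626, -0.9432) x3=(-0.4798, 1.6091)
step 7: x0=(-0.9536, -0.8407) x1=(1.4466, -0.1538) x2=(0.6567, -0.9516) x3=(-0.5007, 1.5704)
step 8: x0=(-0.9874, -0.8342) x1=(1.4386, -0.1799) x2=(0.6500, -0.9604) x3=(-0.5214, 1.5316)
step 9: x0=(-1.0207, -0.8279) x1=(1.4313, -0.2045) x2=(0.6424, -0.9695) x3=(-0.5418, 1.4928)
step 10: x0=(-1.0534, -0.8218) x1=(1.4249, -0.2275) x2=(0.6340, -0.9790) x3=(-0.5620, 1.4539)
step 11: x0=(-1.0856, -0.8158) x1=(1.4193, -0.2489) x2=(0.6246, -0.9889) x3=(-0.5820, 1.4149)
step 12: x0=(-1.1173, -0.8101) x1=(1.4146, -0.2687) x2=(0.6144, -0.9991) x3=(-0.6017, 1.3760)
step 13: x0=(-1.1485, -0.8046) x1=(1.4109, -0.2870) x2=(0.6033, -1.0097) x3=(-0.6212, 1.3369)
step 14: x0=(-1.1793, -0.7994) x1=(1.4080, -0.3037) x2=(0.5913, -1.0207) x3=(-0.6404, 1.2979)
step 15: x0=(-1.2096, -0.7943) x1=(1.4062, -0.3188) x2=(0.5784, -1.0320) x3=(-0.6593, 1.2589)
step 16: x0=(-1.2395, -0.7896) x1=(1.4052, -0.3325) x2=(0.5646, -1.0436) x3=(-0.6779, 1.2198)
step 17: x0=(-1.2689, -0.7851) x1=(1.4052, -0.3446) x2=(0.5500, -1.0555) x3=(-0.6963, 1.1808)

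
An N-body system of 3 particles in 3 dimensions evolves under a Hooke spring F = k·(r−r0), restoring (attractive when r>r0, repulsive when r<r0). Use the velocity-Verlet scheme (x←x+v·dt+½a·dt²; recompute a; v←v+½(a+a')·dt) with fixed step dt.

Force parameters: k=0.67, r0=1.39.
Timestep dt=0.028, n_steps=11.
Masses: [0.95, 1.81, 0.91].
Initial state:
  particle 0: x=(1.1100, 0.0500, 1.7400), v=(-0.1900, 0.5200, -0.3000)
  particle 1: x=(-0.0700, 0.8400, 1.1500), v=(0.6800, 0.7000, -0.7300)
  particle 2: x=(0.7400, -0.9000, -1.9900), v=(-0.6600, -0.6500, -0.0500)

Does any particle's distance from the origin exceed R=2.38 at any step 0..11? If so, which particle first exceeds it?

no

step 0: x0=(1.1100, 0.0500, 1.7400) x1=(-0.0700, 0.8400, 1.1500) x2=(0.7400, -0.9000, -1.9900)
step 1: x0=(1.1046, 0.0644, 1.7309) x1=(-0.0509, 0.8594, 1.1293) x2=(0.7214, -0.9177, -1.9901)
step 2: x0=(1.0990, 0.0785, 1.7205) x1=(-0.0316, 0.8785, 1.1080) x2=(0.7028, -0.9344, -1.9878)
step 3: x0=(1.0932, 0.0923, 1.7087) x1=(-0.0121, 0.8973, 1.0862) x2=(0.6839, -0.9501, -1.9830)
step 4: x0=(1.0872, 0.1057, 1.6956) x1=(0.0075, 0.9157, 1.0639) x2=(0.6650, -0.9648, -1.9757)
step 5: x0=(1.0810, 0.1188, 1.6812) x1=(0.0272, 0.9337, 1.0410) x2=(0.6460, -0.9783, -1.9660)
step 6: x0=(1.0746, 0.1316, 1.6655) x1=(0.0471, 0.9514, 1.0176) x2=(0.6270, -0.9908, -1.9538)
step 7: x0=(1.0681, 0.1439, 1.6485) x1=(0.0671, 0.9687, 0.9937) x2=(0.6079, -1.0022, -1.9393)
step 8: x0=(1.0613, 0.1559, 1.6302) x1=(0.0872, 0.9857, 0.9692) x2=(0.5888, -1.0125, -1.9224)
step 9: x0=(1.0544, 0.1675, 1.6107) x1=(0.1074, 1.0023, 0.9443) x2=(0.5697, -1.0217, -1.9033)
step 10: x0=(1.0473, 0.1787, 1.5899) x1=(0.1277, 1.0185, 0.9189) x2=(0.5506, -1.0297, -1.8818)
step 11: x0=(1.0400, 0.1895, 1.5679) x1=(0.1481, 1.0344, 0.8930) x2=(0.5315, -1.0365, -1.8582)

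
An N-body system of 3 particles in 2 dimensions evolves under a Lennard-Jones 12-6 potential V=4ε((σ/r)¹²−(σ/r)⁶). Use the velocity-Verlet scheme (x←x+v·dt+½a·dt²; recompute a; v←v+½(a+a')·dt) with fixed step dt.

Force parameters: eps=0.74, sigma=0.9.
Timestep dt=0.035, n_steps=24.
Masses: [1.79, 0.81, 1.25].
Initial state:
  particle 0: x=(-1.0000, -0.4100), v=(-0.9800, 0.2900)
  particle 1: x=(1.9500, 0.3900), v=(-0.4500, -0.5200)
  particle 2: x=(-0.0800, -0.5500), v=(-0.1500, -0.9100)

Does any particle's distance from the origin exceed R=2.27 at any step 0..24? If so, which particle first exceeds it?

step 0: x0=(-1.0000, -0.4100) x1=(1.9500, 0.3900) x2=(-0.0800, -0.5500)
step 1: x0=(-1.0377, -0.3993) x1=(1.9342, 0.3718) x2=(-0.0804, -0.5826)
step 2: x0=(-1.0771, -0.3883) x1=(1.9184, 0.3536) x2=(-0.0782, -0.6156)
step 3: x0=(-1.1162, -0.3774) x1=(1.9025, 0.3353) x2=(-0.0766, -0.6485)
step 4: x0=(-1.1541, -0.3668) x1=(1.8866, 0.3170) x2=(-0.0766, -0.6810)
step 5: x0=(-1.1907, -0.3566) x1=(1.8706, 0.2987) x2=(-0.0784, -0.7129)
step 6: x0=(-1.2260, -0.3467) x1=(1.8545, 0.2804) x2=(-0.0819, -0.7442)
step 7: x0=(-1.2604, -0.3372) x1=(1.8384, 0.2620) x2=(-0.0869, -0.7750)
step 8: x0=(-1.2938, -0.3281) x1=(1.8223, 0.2436) x2=(-0.0932, -0.8053)
step 9: x0=(-1.3264, -0.3193) x1=(1.8061, 0.2252) x2=(-0.1005, -0.8351)
step 10: x0=(-1.3584, -0.3107) x1=(1.7898, 0.2067) x2=(-0.1087, -0.8645)
step 11: x0=(-1.3898, -0.3024) x1=(1.7735, 0.1882) x2=(-0.1177, -0.8936)
step 12: x0=(-1.4207, -0.2943) x1=(1.7571, 0.1697) x2=(-0.1274, -0.9223)
step 13: x0=(-1.4513, -0.2864) x1=(1.7406, 0.1512) x2=(-0.1376, -0.9507)
step 14: x0=(-1.4815, -0.2787) x1=(1.7241, 0.1326) x2=(-0.1482, -0.9788)
step 15: x0=(-1.5114, -0.2711) x1=(1.7076, 0.1140) x2=(-0.1592, -1.0067)
step 16: x0=(-1.5410, -0.2636) x1=(1.6910, 0.0953) x2=(-0.1706, -1.0344)
step 17: x0=(-1.5704, -0.2563) x1=(1.6743, 0.0767) x2=(-0.1822, -1.0618)
step 18: x0=(-1.5997, -0.2491) x1=(1.6576, 0.0579) x2=(-0.1941, -1.0891)
step 19: x0=(-1.6287, -0.2420) x1=(1.6408, 0.0392) x2=(-0.2062, -1.1163)
step 20: x0=(-1.6576, -0.2350) x1=(1.6240, 0.0204) x2=(-0.2185, -1.1433)
step 21: x0=(-1.6864, -0.2281) x1=(1.6071, 0.0016) x2=(-0.2309, -1.1701)
step 22: x0=(-1.7151, -0.2212) x1=(1.5901, -0.0172) x2=(-0.2434, -1.1968)
step 23: x0=(-1.7437, -0.2144) x1=(1.5732, -0.0361) x2=(-0.2560, -1.2235)
step 24: x0=(-1.7722, -0.2077) x1=(1.5561, -0.0550) x2=(-0.2688, -1.2500)

no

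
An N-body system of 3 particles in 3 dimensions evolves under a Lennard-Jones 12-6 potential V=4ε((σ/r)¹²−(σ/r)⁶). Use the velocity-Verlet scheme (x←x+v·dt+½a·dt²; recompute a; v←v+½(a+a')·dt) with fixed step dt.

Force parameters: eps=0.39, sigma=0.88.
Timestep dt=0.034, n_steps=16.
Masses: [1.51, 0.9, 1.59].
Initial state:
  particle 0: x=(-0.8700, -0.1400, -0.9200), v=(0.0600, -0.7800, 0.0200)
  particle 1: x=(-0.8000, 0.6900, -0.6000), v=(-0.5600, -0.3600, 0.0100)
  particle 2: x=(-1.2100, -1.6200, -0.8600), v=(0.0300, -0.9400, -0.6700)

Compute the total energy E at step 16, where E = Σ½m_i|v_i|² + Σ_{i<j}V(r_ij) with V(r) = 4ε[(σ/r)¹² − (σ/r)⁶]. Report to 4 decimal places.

step 0: x0=(-0.8700, -0.1400, -0.9200) x1=(-0.8000, 0.6900, -0.6000) x2=(-1.2100, -1.6200, -0.8600)
step 1: x0=(-0.8682, -0.1695, -0.9204) x1=(-0.8186, 0.6826, -0.5978) x2=(-1.2090, -1.6519, -0.8828)
step 2: x0=(-0.8667, -0.2027, -0.9222) x1=(-0.8369, 0.6812, -0.5933) x2=(-1.2079, -1.6836, -0.9056)
step 3: x0=(-0.8652, -0.2376, -0.9246) x1=(-0.8551, 0.6823, -0.5879) x2=(-1.2068, -1.7152, -0.9284)
step 4: x0=(-0.8638, -0.2728, -0.9270) x1=(-0.8733, 0.6837, -0.5824) x2=(-1.2056, -1.7466, -0.9511)
step 5: x0=(-0.8625, -0.3078, -0.9292) x1=(-0.8915, 0.6843, -0.5771) x2=(-1.2044, -1.7778, -0.9739)
step 6: x0=(-0.8612, -0.3422, -0.9312) x1=(-0.9097, 0.6838, -0.5723) x2=(-1.2032, -1.8089, -0.9967)
step 7: x0=(-0.8599, -0.3760, -0.9329) x1=(-0.9278, 0.6819, -0.5679) x2=(-1.2020, -1.8398, -1.0195)
step 8: x0=(-0.8588, -0.4092, -0.9344) x1=(-0.9458, 0.6788, -0.5640) x2=(-1.2007, -1.8706, -1.0422)
step 9: x0=(-0.8578, -0.4420, -0.9357) x1=(-0.9637, 0.6745, -0.5604) x2=(-1.1993, -1.9011, -1.0650)
step 10: x0=(-0.8568, -0.4742, -0.9368) x1=(-0.9816, 0.6691, -0.5572) x2=(-1.1980, -1.9316, -1.0877)
step 11: x0=(-0.8560, -0.5060, -0.9377) x1=(-0.9993, 0.6628, -0.5544) x2=(-1.1966, -1.9618, -1.1104)
step 12: x0=(-0.8552, -0.5375, -0.9384) x1=(-1.0169, 0.6555, -0.5518) x2=(-1.1951, -1.9919, -1.1331)
step 13: x0=(-0.8546, -0.5687, -0.9390) x1=(-1.0344, 0.6475, -0.5495) x2=(-1.1936, -2.0218, -1.1558)
step 14: x0=(-0.8541, -0.5996, -0.9395) x1=(-1.0518, 0.6388, -0.5474) x2=(-1.1921, -2.0516, -1.1784)
step 15: x0=(-0.8536, -0.6303, -0.9399) x1=(-1.0691, 0.6294, -0.5455) x2=(-1.1905, -2.0812, -1.2010)
step 16: x0=(-0.8533, -0.6608, -0.9403) x1=(-1.0863, 0.6194, -0.5438) x2=(-1.1889, -2.1106, -1.2236)
step 0 velocities: v0=(0.0600, -0.7800, 0.0200) v1=(-0.5600, -0.3600, 0.0100) v2=(0.0300, -0.9400, -0.6700)
step 0: KE=1.7219, PE=-0.1755, E=1.5464
step 16 velocities: v0=(0.0086, -0.8955, -0.0088) v1=(-0.5046, -0.3007, 0.0477) v2=(0.0475, -0.8639, -0.6640)
step 16: KE=1.7075, PE=-0.1650, E=1.5424

1.5424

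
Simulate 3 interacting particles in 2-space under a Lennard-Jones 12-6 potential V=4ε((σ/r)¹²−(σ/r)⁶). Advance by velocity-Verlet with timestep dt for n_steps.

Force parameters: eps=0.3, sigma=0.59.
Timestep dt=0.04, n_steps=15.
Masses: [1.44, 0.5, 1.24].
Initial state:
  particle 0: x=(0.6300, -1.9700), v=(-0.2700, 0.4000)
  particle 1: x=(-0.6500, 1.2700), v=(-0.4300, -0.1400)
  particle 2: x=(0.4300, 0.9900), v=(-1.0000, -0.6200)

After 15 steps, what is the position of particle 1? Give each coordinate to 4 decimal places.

step 0: x0=(0.6300, -1.9700) x1=(-0.6500, 1.2700) x2=(0.4300, 0.9900)
step 1: x0=(0.6192, -1.9540) x1=(-0.6670, 1.2643) x2=(0.3899, 0.9652)
step 2: x0=(0.6084, -1.9380) x1=(-0.6835, 1.2586) x2=(0.3496, 0.9405)
step 3: x0=(0.5976, -1.9220) x1=(-0.6995, 1.2526) x2=(0.3092, 0.9158)
step 4: x0=(0.5868, -1.9060) x1=(-0.7150, 1.2465) x2=(0.2685, 0.8912)
step 5: x0=(0.5760, -1.8900) x1=(-0.7298, 1.2401) x2=(0.2275, 0.8668)
step 6: x0=(0.5652, -1.8740) x1=(-0.7440, 1.2335) x2=(0.1863, 0.8424)
step 7: x0=(0.5544, -1.8580) x1=(-0.7573, 1.2265) x2=(0.1447, 0.8181)
step 8: x0=(0.5436, -1.8420) x1=(-0.7698, 1.2192) x2=(0.1028, 0.7940)
step 9: x0=(0.5328, -1.8260) x1=(-0.7813, 1.2114) x2=(0.0605, 0.7701)
step 10: x0=(0.5220, -1.8100) x1=(-0.7918, 1.2030) x2=(0.0178, 0.7464)
step 11: x0=(0.5112, -1.7940) x1=(-0.8010, 1.1939) x2=(-0.0254, 0.7230)
step 12: x0=(0.5004, -1.7780) x1=(-0.8088, 1.1840) x2=(-0.0692, 0.7000)
step 13: x0=(0.4896, -1.7620) x1=(-0.8151, 1.1730) x2=(-0.1136, 0.6773)
step 14: x0=(0.4788, -1.7460) x1=(-0.8195, 1.1608) x2=(-0.1588, 0.6552)
step 15: x0=(0.4680, -1.7300) x1=(-0.8218, 1.1469) x2=(-0.2047, 0.6337)

(-0.8218, 1.1469)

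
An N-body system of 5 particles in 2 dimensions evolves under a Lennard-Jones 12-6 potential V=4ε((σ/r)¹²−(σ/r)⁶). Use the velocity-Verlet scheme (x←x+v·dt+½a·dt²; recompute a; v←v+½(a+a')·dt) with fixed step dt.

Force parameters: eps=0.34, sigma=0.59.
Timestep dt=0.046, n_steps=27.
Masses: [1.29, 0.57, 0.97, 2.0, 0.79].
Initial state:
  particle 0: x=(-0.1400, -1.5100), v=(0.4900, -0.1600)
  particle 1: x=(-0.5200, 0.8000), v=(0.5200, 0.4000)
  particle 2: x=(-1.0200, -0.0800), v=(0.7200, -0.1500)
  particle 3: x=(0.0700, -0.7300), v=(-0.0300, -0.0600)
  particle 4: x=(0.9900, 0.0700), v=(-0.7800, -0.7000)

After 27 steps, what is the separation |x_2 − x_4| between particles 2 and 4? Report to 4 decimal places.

0.8821

step 0: x0=(-0.1400, -1.5100) x1=(-0.5200, 0.8000) x2=(-1.0200, -0.0800) x3=(0.0700, -0.7300) x4=(0.9900, 0.0700)
step 1: x0=(-0.1172, -1.5165) x1=(-0.4963, 0.8179) x2=(-0.9867, -0.0867) x3=(0.0685, -0.7333) x4=(0.9540, 0.0377)
step 2: x0=(-0.0941, -1.5213) x1=(-0.4731, 0.8349) x2=(-0.9529, -0.0929) x3=(0.0667, -0.7375) x4=(0.9178, 0.0053)
step 3: x0=(-0.0705, -1.5242) x1=(-0.4502, 0.8510) x2=(-0.9187, -0.0989) x3=(0.0647, -0.7427) x4=(0.8812, -0.0274)
step 4: x0=(-0.0467, -1.5253) x1=(-0.4276, 0.8664) x2=(-0.8841, -0.1045) x3=(0.0626, -0.7490) x4=(0.8442, -0.0605)
step 5: x0=(-0.0225, -1.5243) x1=(-0.4052, 0.8810) x2=(-0.8490, -0.1100) x3=(0.0603, -0.7562) x4=(0.8067, -0.0939)
step 6: x0=(0.0018, -1.5213) x1=(-0.3831, 0.8950) x2=(-0.8134, -0.1152) x3=(0.0581, -0.7645) x4=(0.7684, -0.1279)
step 7: x0=(0.0263, -1.5161) x1=(-0.3612, 0.9083) x2=(-0.7774, -0.1205) x3=(0.0559, -0.7737) x4=(0.7292, -0.1627)
step 8: x0=(0.0509, -1.5086) x1=(-0.3394, 0.9209) x2=(-0.7408, -0.1257) x3=(0.0539, -0.7838) x4=(0.6888, -0.1985)
step 9: x0=(0.0755, -1.4988) x1=(-0.3178, 0.9330) x2=(-0.7036, -0.1309) x3=(0.0523, -0.7947) x4=(0.6467, -0.2357)
step 10: x0=(0.1001, -1.4868) x1=(-0.2963, 0.9445) x2=(-0.6656, -0.1364) x3=(0.0513, -0.8059) x4=(0.6025, -0.2748)
step 11: x0=(0.1246, -1.4735) x1=(-0.2750, 0.9555) x2=(-0.6269, -0.1422) x3=(0.0510, -0.8167) x4=(0.5555, -0.3164)
step 12: x0=(0.1491, -1.4601) x1=(-0.2537, 0.9660) x2=(-0.5872, -0.1484) x3=(0.0514, -0.8262) x4=(0.5057, -0.3606)
step 13: x0=(0.1741, -1.4491) x1=(-0.2325, 0.9760) x2=(-0.5463, -0.1553) x3=(0.0506, -0.8342) x4=(0.4568, -0.4034)
step 14: x0=(0.2003, -1.4434) x1=(-0.2114, 0.9855) x2=(-0.5040, -0.1631) x3=(0.0393, -0.8480) x4=(0.4309, -0.4214)
step 15: x0=(0.2288, -1.4459) x1=(-0.1903, 0.9945) x2=(-0.4598, -0.1721) x3=(0.0121, -0.8709) x4=(0.4391, -0.4012)
step 16: x0=(0.2608, -1.4570) x1=(-0.1694, 1.0032) x2=(-0.4134, -0.1829) x3=(-0.0196, -0.8891) x4=(0.4501, -0.3765)
step 17: x0=(0.2947, -1.4717) x1=(-0.1484, 1.0115) x2=(-0.3644, -0.1958) x3=(-0.0521, -0.9029) x4=(0.4573, -0.3540)
step 18: x0=(0.3285, -1.4857) x1=(-0.1275, 1.0193) x2=(-0.3123, -0.2116) x3=(-0.0842, -0.9147) x4=(0.4596, -0.3340)
step 19: x0=(0.3611, -1.4979) x1=(-0.1065, 1.0269) x2=(-0.2566, -0.2305) x3=(-0.1151, -0.9252) x4=(0.4565, -0.3160)
step 20: x0=(0.3922, -1.5082) x1=(-0.0856, 1.0340) x2=(-0.1973, -0.2524) x3=(-0.1447, -0.9349) x4=(0.4480, -0.2995)
step 21: x0=(0.4220, -1.5168) x1=(-0.0646, 1.0409) x2=(-0.1403, -0.2760) x3=(-0.1729, -0.9439) x4=(0.4411, -0.2849)
step 22: x0=(0.4506, -1.5242) x1=(-0.0436, 1.0475) x2=(-0.1227, -0.2997) x3=(-0.2000, -0.9528) x4=(0.4816, -0.2723)
step 23: x0=(0.4782, -1.5306) x1=(-0.0226, 1.0538) x2=(-0.1233, -0.3236) x3=(-0.2262, -0.9623) x4=(0.5437, -0.2596)
step 24: x0=(0.5051, -1.5362) x1=(-0.0016, 1.0599) x2=(-0.1226, -0.3451) x3=(-0.2519, -0.9731) x4=(0.6043, -0.2475)
step 25: x0=(0.5313, -1.5411) x1=(0.0195, 1.0657) x2=(-0.1181, -0.3626) x3=(-0.2775, -0.9858) x4=(0.6608, -0.2363)
step 26: x0=(0.5571, -1.5457) x1=(0.0406, 1.0714) x2=(-0.1103, -0.3768) x3=(-0.3031, -1.0001) x4=(0.7141, -0.2257)
step 27: x0=(0.5824, -1.5498) x1=(0.0618, 1.0769) x2=(-0.1001, -0.3892) x3=(-0.3285, -1.0152) x4=(0.7647, -0.2158)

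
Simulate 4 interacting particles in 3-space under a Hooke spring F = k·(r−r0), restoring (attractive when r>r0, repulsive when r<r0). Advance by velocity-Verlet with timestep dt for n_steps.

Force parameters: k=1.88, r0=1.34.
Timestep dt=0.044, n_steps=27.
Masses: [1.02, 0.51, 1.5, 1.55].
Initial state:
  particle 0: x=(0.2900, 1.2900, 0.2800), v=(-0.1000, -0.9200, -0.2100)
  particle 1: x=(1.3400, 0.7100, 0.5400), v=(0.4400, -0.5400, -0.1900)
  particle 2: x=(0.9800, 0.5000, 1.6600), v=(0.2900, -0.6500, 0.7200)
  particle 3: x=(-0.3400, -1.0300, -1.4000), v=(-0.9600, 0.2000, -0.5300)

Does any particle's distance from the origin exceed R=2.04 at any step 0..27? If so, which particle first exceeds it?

yes, particle 2

step 0: x0=(0.2900, 1.2900, 0.2800) x1=(1.3400, 0.7100, 0.5400) x2=(0.9800, 0.5000, 1.6600) x3=(-0.3400, -1.0300, -1.4000)
step 1: x0=(0.2851, 1.2470, 0.2696) x1=(1.3565, 0.6826, 0.5273) x2=(0.9915, 0.4704, 1.6891) x3=(-0.3797, -1.0174, -1.4187)
step 2: x0=(0.2792, 1.1992, 0.2572) x1=(1.3667, 0.6481, 0.5062) x2=(1.0004, 0.4389, 1.7128) x3=(-0.4143, -0.9975, -1.4280)
step 3: x0=(0.2724, 1.1467, 0.2428) x1=(1.3705, 0.6067, 0.4769) x2=(1.0066, 0.4056, 1.7309) x3=(-0.4434, -0.9704, -1.4278)
step 4: x0=(0.2646, 1.0898, 0.2266) x1=(1.3675, 0.5587, 0.4400) x2=(1.0101, 0.3707, 1.7431) x3=(-0.4671, -0.9367, -1.4184)
step 5: x0=(0.2559, 1.0286, 0.2089) x1=(1.3579, 0.5045, 0.3960) x2=(1.0108, 0.3342, 1.7494) x3=(-0.4853, -0.8966, -1.3998)
step 6: x0=(0.2463, 0.9635, 0.1899) x1=(1.3418, 0.4444, 0.3456) x2=(1.0087, 0.2963, 1.7496) x3=(-0.4981, -0.8506, -1.3724)
step 7: x0=(0.2359, 0.8950, 0.1697) x1=(1.3192, 0.3791, 0.2897) x2=(1.0038, 0.2571, 1.7437) x3=(-0.5055, -0.7994, -1.3365)
step 8: x0=(0.2246, 0.8234, 0.1487) x1=(1.2907, 0.3089, 0.2290) x2=(0.9962, 0.2167, 1.7317) x3=(-0.5078, -0.7435, -1.2926)
step 9: x0=(0.2126, 0.7491, 0.1272) x1=(1.2568, 0.2347, 0.1645) x2=(0.9859, 0.1754, 1.7136) x3=(-0.5052, -0.6835, -1.2412)
step 10: x0=(0.1999, 0.6727, 0.1055) x1=(1.2180, 0.1568, 0.0972) x2=(0.9730, 0.1331, 1.6895) x3=(-0.4980, -0.6201, -1.1830)
step 11: x0=(0.1865, 0.5946, 0.0838) x1=(1.1752, 0.0760, 0.0281) x2=(0.9576, 0.0902, 1.6596) x3=(-0.4865, -0.5539, -1.1185)
step 12: x0=(0.1725, 0.5154, 0.0626) x1=(1.1291, -0.0071, -0.0420) x2=(0.9397, 0.0467, 1.6240) x3=(-0.4713, -0.4856, -1.0485)
step 13: x0=(0.1580, 0.4355, 0.0422) x1=(1.0808, -0.0921, -0.1120) x2=(0.9195, 0.0027, 1.5830) x3=(-0.4527, -0.4159, -0.9739)
step 14: x0=(0.1432, 0.3555, 0.0230) x1=(1.0310, -0.1785, -0.1814) x2=(0.8971, -0.0416, 1.5368) x3=(-0.4314, -0.3452, -0.8952)
step 15: x0=(0.1283, 0.2757, 0.0054) x1=(0.9809, -0.2658, -0.2492) x2=(0.8727, -0.0862, 1.4857) x3=(-0.4079, -0.2742, -0.8134)
step 16: x0=(0.1134, 0.1967, -0.0103) x1=(0.9313, -0.3540, -0.3151) x2=(0.8465, -0.1309, 1.4302) x3=(-0.3828, -0.2032, -0.7291)
step 17: x0=(0.0988, 0.1185, -0.0237) x1=(0.8829, -0.4430, -0.3788) x2=(0.8186, -0.1756, 1.3706) x3=(-0.3567, -0.1326, -0.6431)
step 18: x0=(0.0849, 0.0414, -0.0345) x1=(0.8364, -0.5327, -0.4402) x2=(0.7893, -0.2204, 1.3073) x3=(-0.3302, -0.0623, -0.5561)
step 19: x0=(0.0719, -0.0349, -0.0424) x1=(0.7919, -0.6234, -0.4993) x2=(0.7587, -0.2651, 1.2409) x3=(-0.3039, 0.0077, -0.4687)
step 20: x0=(0.0602, -0.1108, -0.0473) x1=(0.7494, -0.7149, -0.5564) x2=(0.7271, -0.3098, 1.1717) x3=(-0.2780, 0.0776, -0.3812)
step 21: x0=(0.0499, -0.1872, -0.0496) x1=(0.7083, -0.8070, -0.6114) x2=(0.6947, -0.3544, 1.1002) x3=(-0.2528, 0.1481, -0.2939)
step 22: x0=(0.0407, -0.2650, -0.0500) x1=(0.6682, -0.8993, -0.6645) x2=(0.6618, -0.3990, 1.0270) x3=(-0.2282, 0.2194, -0.2068)
step 23: x0=(0.0321, -0.3445, -0.0494) x1=(0.6284, -0.9908, -0.7153) x2=(0.6286, -0.4436, 0.9524) x3=(-0.2037, 0.2917, -0.1197)
step 24: x0=(0.0235, -0.4257, -0.0486) x1=(0.5885, -1.0808, -0.7636) x2=(0.5954, -0.4883, 0.8769) x3=(-0.1792, 0.3647, -0.0328)
step 25: x0=(0.0146, -0.5082, -0.0481) x1=(0.5479, -1.1681, -0.8088) x2=(0.5623, -0.5332, 0.8007) x3=(-0.1543, 0.4378, 0.0539)
step 26: x0=(0.0049, -0.5915, -0.0482) x1=(0.5065, -1.2516, -0.8504) x2=(0.5295, -0.5784, 0.7243) x3=(-0.1291, 0.5105, 0.1402)
step 27: x0=(-0.0058, -0.6752, -0.0492) x1=(0.4641, -1.3302, -0.8880) x2=(0.4973, -0.6238, 0.6477) x3=(-0.1032, 0.5820, 0.2258)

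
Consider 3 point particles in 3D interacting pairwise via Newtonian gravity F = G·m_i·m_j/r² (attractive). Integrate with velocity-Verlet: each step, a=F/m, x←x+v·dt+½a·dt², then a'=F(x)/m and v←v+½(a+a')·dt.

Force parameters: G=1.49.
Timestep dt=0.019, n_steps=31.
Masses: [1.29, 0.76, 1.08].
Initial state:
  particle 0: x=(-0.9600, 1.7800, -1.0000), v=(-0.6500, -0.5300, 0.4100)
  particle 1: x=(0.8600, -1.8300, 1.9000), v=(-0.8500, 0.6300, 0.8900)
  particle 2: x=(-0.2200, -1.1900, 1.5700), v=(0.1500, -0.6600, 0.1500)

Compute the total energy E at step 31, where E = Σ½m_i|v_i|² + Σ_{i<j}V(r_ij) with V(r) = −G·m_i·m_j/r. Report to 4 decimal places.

-0.2082

step 0: x0=(-0.9600, 1.7800, -1.0000) x1=(0.8600, -1.8300, 1.9000) x2=(-0.2200, -1.1900, 1.5700)
step 1: x0=(-0.9723, 1.7699, -0.9922) x1=(0.8437, -1.8179, 1.9169) x2=(-0.2171, -1.2026, 1.5729)
step 2: x0=(-0.9847, 1.7598, -0.9844) x1=(0.8271, -1.8057, 1.9336) x2=(-0.2139, -1.2153, 1.5758)
step 3: x0=(-0.9970, 1.7496, -0.9765) x1=(0.8102, -1.7932, 1.9502) x2=(-0.2105, -1.2280, 1.5787)
step 4: x0=(-1.0093, 1.7394, -0.9686) x1=(0.7929, -1.7806, 1.9667) x2=(-0.2070, -1.2409, 1.5817)
step 5: x0=(-1.0216, 1.7292, -0.9606) x1=(0.7753, -1.7677, 1.9831) x2=(-0.2032, -1.2538, 1.5848)
step 6: x0=(-1.0339, 1.7189, -0.9527) x1=(0.7573, -1.7547, 1.9992) x2=(-0.1991, -1.2669, 1.5880)
step 7: x0=(-1.0461, 1.7086, -0.9447) x1=(0.7390, -1.7414, 2.0152) x2=(-0.1948, -1.2800, 1.5912)
step 8: x0=(-1.0584, 1.6982, -0.9366) x1=(0.7202, -1.7279, 2.0311) x2=(-0.1903, -1.2933, 1.5945)
step 9: x0=(-1.0706, 1.6878, -0.9285) x1=(0.7011, -1.7142, 2.0467) x2=(-0.1855, -1.3066, 1.5979)
step 10: x0=(-1.0828, 1.6773, -0.9204) x1=(0.6815, -1.7003, 2.0620) x2=(-0.1804, -1.3201, 1.6015)
step 11: x0=(-1.0950, 1.6669, -0.9123) x1=(0.6615, -1.6862, 2.0772) x2=(-0.1750, -1.3337, 1.6052)
step 12: x0=(-1.1072, 1.6564, -0.9041) x1=(0.6410, -1.6719, 2.0920) x2=(-0.1692, -1.3473, 1.6090)
step 13: x0=(-1.1194, 1.6458, -0.8959) x1=(0.6201, -1.6573, 2.1066) x2=(-0.1632, -1.3611, 1.6130)
step 14: x0=(-1.1316, 1.6352, -0.8877) x1=(0.5986, -1.6426, 2.1208) x2=(-0.1568, -1.3749, 1.6172)
step 15: x0=(-1.1437, 1.6246, -0.8794) x1=(0.5766, -1.6277, 2.1346) x2=(-0.1501, -1.3889, 1.6217)
step 16: x0=(-1.1559, 1.6139, -0.8711) x1=(0.5540, -1.6125, 2.1481) x2=(-0.1430, -1.4029, 1.6263)
step 17: x0=(-1.1680, 1.6032, -0.8628) x1=(0.5309, -1.5972, 2.1611) x2=(-0.1355, -1.4171, 1.6313)
step 18: x0=(-1.1801, 1.5924, -0.8544) x1=(0.5072, -1.5817, 2.1736) x2=(-0.1276, -1.4313, 1.6365)
step 19: x0=(-1.1922, 1.5816, -0.8460) x1=(0.4828, -1.5660, 2.1856) x2=(-0.1193, -1.4456, 1.6421)
step 20: x0=(-1.2042, 1.5708, -0.8376) x1=(0.4578, -1.5502, 2.1970) x2=(-0.1106, -1.4599, 1.6480)
step 21: x0=(-1.2163, 1.5599, -0.8291) x1=(0.4322, -1.5342, 2.2078) x2=(-0.1014, -1.4743, 1.6544)
step 22: x0=(-1.2283, 1.5490, -0.8206) x1=(0.4058, -1.5181, 2.2178) x2=(-0.0918, -1.4888, 1.6613)
step 23: x0=(-1.2403, 1.5381, -0.8120) x1=(0.3788, -1.5020, 2.2270) x2=(-0.0816, -1.5032, 1.6686)
step 24: x0=(-1.2523, 1.5271, -0.8035) x1=(0.3510, -1.4859, 2.2354) x2=(-0.0710, -1.5175, 1.6766)
step 25: x0=(-1.2643, 1.5161, -0.7949) x1=(0.3225, -1.4698, 2.2427) x2=(-0.0599, -1.5319, 1.6851)
step 26: x0=(-1.2763, 1.5050, -0.7862) x1=(0.2933, -1.4538, 2.2491) x2=(-0.0483, -1.5461, 1.6944)
step 27: x0=(-1.2882, 1.4939, -0.7775) x1=(0.2633, -1.4379, 2.2542) x2=(-0.0362, -1.5601, 1.7045)
step 28: x0=(-1.3002, 1.4828, -0.7688) x1=(0.2327, -1.4223, 2.2581) x2=(-0.0237, -1.5739, 1.7154)
step 29: x0=(-1.3121, 1.4716, -0.7601) x1=(0.2015, -1.4071, 2.2607) x2=(-0.0108, -1.5874, 1.7272)
step 30: x0=(-1.3240, 1.4604, -0.7513) x1=(0.1697, -1.3923, 2.2618) x2=(0.0026, -1.6006, 1.7400)
step 31: x0=(-1.3359, 1.4491, -0.7425) x1=(0.1373, -1.3781, 2.2614) x2=(0.0163, -1.6133, 1.7538)
step 0 velocities: v0=(-0.6500, -0.5300, 0.4100) v1=(-0.8500, 0.6300, 0.8900) v2=(0.1500, -0.6600, 0.1500)
step 0: KE=1.5480, PE=-1.7552, E=-0.2072
step 31 velocities: v0=(-0.6249, -0.5933, 0.4648) v1=(-1.7112, 0.7293, -0.0637) v2=(0.7261, -0.6543, 0.7557)
step 31: KE=2.7589, PE=-2.9671, E=-0.2082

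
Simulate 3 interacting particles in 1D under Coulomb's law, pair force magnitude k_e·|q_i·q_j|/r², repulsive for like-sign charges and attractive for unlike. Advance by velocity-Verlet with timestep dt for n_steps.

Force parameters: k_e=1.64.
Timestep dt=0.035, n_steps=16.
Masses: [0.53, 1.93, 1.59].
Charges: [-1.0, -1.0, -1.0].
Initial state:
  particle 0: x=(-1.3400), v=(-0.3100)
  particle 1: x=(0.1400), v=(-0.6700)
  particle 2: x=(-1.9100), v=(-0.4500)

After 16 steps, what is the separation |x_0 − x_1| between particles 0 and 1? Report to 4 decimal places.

step 0: x0=(-1.3400) x1=(0.1400) x2=(-1.9100)
step 1: x0=(-1.3459) x1=(0.1169) x2=(-1.9278)
step 2: x0=(-1.3423) x1=(0.0946) x2=(-1.9497)
step 3: x0=(-1.3304) x1=(0.0730) x2=(-1.9753)
step 4: x0=(-1.3112) x1=(0.0521) x2=(-2.0043)
step 5: x0=(-1.2862) x1=(0.0321) x2=(-2.0361)
step 6: x0=(-1.2566) x1=(0.0129) x2=(-2.0706)
step 7: x0=(-1.2237) x1=(-0.0053) x2=(-2.1072)
step 8: x0=(-1.1884) x1=(-0.0227) x2=(-2.1457)
step 9: x0=(-1.1518) x1=(-0.0391) x2=(-2.1859)
step 10: x0=(-1.1147) x1=(-0.0543) x2=(-2.2275)
step 11: x0=(-1.0780) x1=(-0.0685) x2=(-2.2704)
step 12: x0=(-1.0423) x1=(-0.0814) x2=(-2.3145)
step 13: x0=(-1.0083) x1=(-0.0930) x2=(-2.3596)
step 14: x0=(-0.9768) x1=(-0.1031) x2=(-2.4056)
step 15: x0=(-0.9484) x1=(-0.1117) x2=(-2.4525)
step 16: x0=(-0.9238) x1=(-0.1185) x2=(-2.5002)

0.8052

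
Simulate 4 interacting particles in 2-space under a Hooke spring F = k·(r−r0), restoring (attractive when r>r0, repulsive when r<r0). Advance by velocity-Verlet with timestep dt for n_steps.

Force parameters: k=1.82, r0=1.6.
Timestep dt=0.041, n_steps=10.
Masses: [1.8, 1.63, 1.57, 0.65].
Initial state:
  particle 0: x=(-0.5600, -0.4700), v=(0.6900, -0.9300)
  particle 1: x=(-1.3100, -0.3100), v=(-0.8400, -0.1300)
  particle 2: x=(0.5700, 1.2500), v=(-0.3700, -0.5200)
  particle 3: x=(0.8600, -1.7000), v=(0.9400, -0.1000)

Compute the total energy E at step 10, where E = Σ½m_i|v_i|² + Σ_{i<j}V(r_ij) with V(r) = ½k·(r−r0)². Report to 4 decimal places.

6.5025

step 0: x0=(-0.5600, -0.4700) x1=(-1.3100, -0.3100) x2=(0.5700, 1.2500) x3=(0.8600, -1.7000)
step 1: x0=(-0.5306, -0.5081) x1=(-1.3438, -0.3152) x2=(0.5541, 1.2265) x3=(0.8958, -1.6992)
step 2: x0=(-0.4992, -0.5462) x1=(-1.3762, -0.3200) x2=(0.5367, 1.1985) x3=(0.9258, -1.6888)
step 3: x0=(-0.4661, -0.5841) x1=(-1.4068, -0.3246) x2=(0.5180, 1.1663) x3=(0.9498, -1.6691)
step 4: x0=(-0.4312, -0.6219) x1=(-1.4355, -0.3289) x2=(0.4980, 1.1300) x3=(0.9676, -1.6403)
step 5: x0=(-0.3951, -0.6596) x1=(-1.4621, -0.3330) x2=(0.4767, 1.0897) x3=(0.9793, -1.6029)
step 6: x0=(-0.3577, -0.6970) x1=(-1.4864, -0.3370) x2=(0.4543, 1.0457) x3=(0.9849, -1.5576)
step 7: x0=(-0.3195, -0.7341) x1=(-1.5083, -0.3409) x2=(0.4308, 0.9983) x3=(0.9847, -1.5051)
step 8: x0=(-0.2806, -0.7709) x1=(-1.5277, -0.3446) x2=(0.4062, 0.9476) x3=(0.9789, -1.4460)
step 9: x0=(-0.2414, -0.8073) x1=(-1.5446, -0.3483) x2=(0.3807, 0.8941) x3=(0.9680, -1.3812)
step 10: x0=(-0.2021, -0.8433) x1=(-1.5588, -0.3519) x2=(0.3543, 0.8380) x3=(0.9525, -1.3115)
step 0 velocities: v0=(0.6900, -0.9300) v1=(-0.8400, -0.1300) v2=(-0.3700, -0.5200) v3=(0.9400, -0.1000)
step 0: KE=2.4059, PE=4.1020, E=6.5079
step 10 velocities: v0=(0.9558, -0.8730) v1=(-0.3135, -0.0885) v2=(-0.6550, -1.3940) v3=(-0.4281, 1.7493)
step 10: KE=4.5110, PE=1.9915, E=6.5025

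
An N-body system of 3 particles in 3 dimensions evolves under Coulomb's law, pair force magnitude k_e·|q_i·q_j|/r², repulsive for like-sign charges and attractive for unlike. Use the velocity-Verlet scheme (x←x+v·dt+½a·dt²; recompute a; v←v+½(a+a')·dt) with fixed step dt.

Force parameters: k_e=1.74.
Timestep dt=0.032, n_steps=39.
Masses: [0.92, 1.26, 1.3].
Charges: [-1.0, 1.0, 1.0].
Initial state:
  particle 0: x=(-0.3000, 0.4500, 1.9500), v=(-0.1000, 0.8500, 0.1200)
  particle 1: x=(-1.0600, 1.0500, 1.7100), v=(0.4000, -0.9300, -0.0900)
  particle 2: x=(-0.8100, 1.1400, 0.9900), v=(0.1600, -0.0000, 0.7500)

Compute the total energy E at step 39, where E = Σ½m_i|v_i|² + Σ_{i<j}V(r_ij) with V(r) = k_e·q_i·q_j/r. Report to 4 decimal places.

0.5473

step 0: x0=(-0.3000, 0.4500, 1.9500) x1=(-1.0600, 1.0500, 1.7100) x2=(-0.8100, 1.1400, 0.9900)
step 1: x0=(-0.3042, 0.4781, 1.9532) x1=(-1.0470, 1.0197, 1.7084) x2=(-0.8043, 1.1399, 1.0132)
step 2: x0=(-0.3105, 0.5081, 1.9549) x1=(-1.0337, 0.9880, 1.7096) x2=(-0.7975, 1.1398, 1.0348)
step 3: x0=(-0.3193, 0.5400, 1.9549) x1=(-1.0198, 0.9549, 1.7137) x2=(-0.7895, 1.1397, 1.0547)
step 4: x0=(-0.3308, 0.5739, 1.9532) x1=(-1.0052, 0.9202, 1.7208) x2=(-0.7803, 1.1397, 1.0730)
step 5: x0=(-0.3456, 0.6099, 1.9493) x1=(-0.9895, 0.8836, 1.7311) x2=(-0.7698, 1.1401, 1.0897)
step 6: x0=(-0.3641, 0.6481, 1.9432) x1=(-0.9723, 0.8451, 1.7445) x2=(-0.7581, 1.1408, 1.1049)
step 7: x0=(-0.3872, 0.6883, 1.9343) x1=(-0.9530, 0.8046, 1.7611) x2=(-0.7452, 1.1420, 1.1190)
step 8: x0=(-0.4160, 0.7305, 1.9224) x1=(-0.9307, 0.7623, 1.7810) x2=(-0.7311, 1.1436, 1.1322)
step 9: x0=(-0.4521, 0.7740, 1.9068) x1=(-0.9043, 0.7185, 1.8041) x2=(-0.7159, 1.1456, 1.1447)
step 10: x0=(-0.4975, 0.8174, 1.8872) x1=(-0.8721, 0.6744, 1.8303) x2=(-0.6997, 1.1481, 1.1571)
step 11: x0=(-0.5545, 0.8579, 1.8634) x1=(-0.8323, 0.6321, 1.8594) x2=(-0.6827, 1.1508, 1.1696)
step 12: x0=(-0.6238, 0.8901, 1.8364) x1=(-0.7843, 0.5958, 1.8901) x2=(-0.6649, 1.1537, 1.1829)
step 13: x0=(-0.7012, 0.9091, 1.8085) x1=(-0.7307, 0.5690, 1.9202) x2=(-0.6468, 1.1565, 1.1974)
step 14: x0=(-0.7795, 0.9157, 1.7812) x1=(-0.6764, 0.5516, 1.9481) x2=(-0.6288, 1.1592, 1.2136)
step 15: x0=(-0.8539, 0.9140, 1.7542) x1=(-0.6242, 0.5404, 1.9739) x2=(-0.6115, 1.1616, 1.2317)
step 16: x0=(-0.9226, 0.9083, 1.7266) x1=(-0.5748, 0.5328, 1.9982) x2=(-0.5955, 1.1635, 1.2516)
step 17: x0=(-0.9853, 0.9007, 1.6981) x1=(-0.5278, 0.5269, 2.0216) x2=(-0.5814, 1.1649, 1.2730)
step 18: x0=(-1.0421, 0.8927, 1.6686) x1=(-0.4829, 0.5219, 2.0447) x2=(-0.5694, 1.1659, 1.2955)
step 19: x0=(-1.0935, 0.8849, 1.6381) x1=(-0.4397, 0.5170, 2.0677) x2=(-0.5598, 1.1665, 1.3187)
step 20: x0=(-1.1396, 0.8778, 1.6070) x1=(-0.3976, 0.5121, 2.0908) x2=(-0.5526, 1.1668, 1.3422)
step 21: x0=(-1.1808, 0.8714, 1.5755) x1=(-0.3566, 0.5068, 2.1141) x2=(-0.5479, 1.1668, 1.3658)
step 22: x0=(-1.2175, 0.8659, 1.5439) x1=(-0.3163, 0.5010, 2.1378) x2=(-0.5458, 1.1667, 1.3891)
step 23: x0=(-1.2500, 0.8613, 1.5123) x1=(-0.2766, 0.4948, 2.1620) x2=(-0.5460, 1.1664, 1.4120)
step 24: x0=(-1.2785, 0.8576, 1.4810) x1=(-0.2372, 0.4880, 2.1865) x2=(-0.5487, 1.1660, 1.4343)
step 25: x0=(-1.3032, 0.8547, 1.4501) x1=(-0.1982, 0.4806, 2.2115) x2=(-0.5538, 1.1656, 1.4558)
step 26: x0=(-1.3245, 0.8527, 1.4198) x1=(-0.1593, 0.4726, 2.2370) x2=(-0.5611, 1.1651, 1.4765)
step 27: x0=(-1.3425, 0.8516, 1.3902) x1=(-0.1206, 0.4641, 2.2629) x2=(-0.5707, 1.1646, 1.4963)
step 28: x0=(-1.3572, 0.8513, 1.3614) x1=(-0.0818, 0.4551, 2.2892) x2=(-0.5826, 1.1640, 1.5151)
step 29: x0=(-1.3690, 0.8518, 1.3334) x1=(-0.0430, 0.4455, 2.3159) x2=(-0.5966, 1.1633, 1.5329)
step 30: x0=(-1.3779, 0.8531, 1.3065) x1=(-0.0042, 0.4355, 2.3430) x2=(-0.6127, 1.1625, 1.5497)
step 31: x0=(-1.3839, 0.8552, 1.2807) x1=(0.0348, 0.4250, 2.3704) x2=(-0.6309, 1.1616, 1.5653)
step 32: x0=(-1.3872, 0.8580, 1.2561) x1=(0.0738, 0.4142, 2.3981) x2=(-0.6512, 1.1605, 1.5798)
step 33: x0=(-1.3879, 0.8617, 1.2328) x1=(0.1131, 0.4029, 2.4260) x2=(-0.6734, 1.1592, 1.5931)
step 34: x0=(-1.3860, 0.8662, 1.2109) x1=(0.1524, 0.3914, 2.4542) x2=(-0.6977, 1.1576, 1.6052)
step 35: x0=(-1.3815, 0.8715, 1.1906) x1=(0.1920, 0.3795, 2.4826) x2=(-0.7239, 1.1557, 1.6160)
step 36: x0=(-1.3745, 0.8777, 1.1719) x1=(0.2317, 0.3674, 2.5112) x2=(-0.7521, 1.1535, 1.6254)
step 37: x0=(-1.3649, 0.8847, 1.1551) x1=(0.2715, 0.3550, 2.5399) x2=(-0.7822, 1.1509, 1.6334)
step 38: x0=(-1.3529, 0.8927, 1.1404) x1=(0.3115, 0.3425, 2.5688) x2=(-0.8143, 1.1478, 1.6397)
step 39: x0=(-1.3383, 0.9016, 1.1280) x1=(0.3517, 0.3297, 2.5978) x2=(-0.8482, 1.1443, 1.6444)
step 0 velocities: v0=(-0.1000, 0.8500, 0.1200) v1=(0.4000, -0.9300, -0.0900) v2=(0.1600, -0.0000, 0.7500)
step 0: KE=1.3766, PE=-0.8284, E=0.5482
step 39 velocities: v0=(0.4935, 0.2945, -0.3476) v1=(1.2563, -0.4004, 0.9068) v2=(-1.0899, -0.1202, 0.1148)
step 39: KE=2.6109, PE=-2.0636, E=0.5473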